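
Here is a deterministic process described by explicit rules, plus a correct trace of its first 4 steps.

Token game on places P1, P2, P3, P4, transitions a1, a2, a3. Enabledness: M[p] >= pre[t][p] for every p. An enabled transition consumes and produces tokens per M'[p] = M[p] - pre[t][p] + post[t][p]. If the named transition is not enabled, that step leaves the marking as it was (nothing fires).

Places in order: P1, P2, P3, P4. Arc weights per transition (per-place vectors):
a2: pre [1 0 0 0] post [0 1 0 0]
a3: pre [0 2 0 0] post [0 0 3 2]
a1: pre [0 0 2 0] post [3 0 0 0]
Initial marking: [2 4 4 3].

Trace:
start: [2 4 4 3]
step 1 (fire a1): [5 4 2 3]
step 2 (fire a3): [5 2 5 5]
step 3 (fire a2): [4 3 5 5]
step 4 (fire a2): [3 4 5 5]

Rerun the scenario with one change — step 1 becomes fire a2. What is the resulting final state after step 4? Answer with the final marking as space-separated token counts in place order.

0 4 7 5

(re-executing from step 1 with the substitution; state before step 1: [2 4 4 3])
step 1 (fire a2): [1 5 4 3]
step 2 (fire a3): [1 3 7 5]
step 3 (fire a2): [0 4 7 5]
step 4 (fire a2): [0 4 7 5]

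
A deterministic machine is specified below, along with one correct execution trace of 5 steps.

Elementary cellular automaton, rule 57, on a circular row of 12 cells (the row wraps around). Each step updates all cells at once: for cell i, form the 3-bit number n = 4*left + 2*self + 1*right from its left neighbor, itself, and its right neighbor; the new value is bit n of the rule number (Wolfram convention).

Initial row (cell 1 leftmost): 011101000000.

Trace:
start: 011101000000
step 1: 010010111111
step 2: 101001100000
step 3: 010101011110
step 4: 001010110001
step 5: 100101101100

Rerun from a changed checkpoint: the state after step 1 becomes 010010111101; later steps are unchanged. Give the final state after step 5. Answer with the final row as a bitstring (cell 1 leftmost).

010101101010

state after step 1 := 010010111101
step 2: 101001100010
step 3: 010101011001
step 4: 101010110100
step 5: 010101101010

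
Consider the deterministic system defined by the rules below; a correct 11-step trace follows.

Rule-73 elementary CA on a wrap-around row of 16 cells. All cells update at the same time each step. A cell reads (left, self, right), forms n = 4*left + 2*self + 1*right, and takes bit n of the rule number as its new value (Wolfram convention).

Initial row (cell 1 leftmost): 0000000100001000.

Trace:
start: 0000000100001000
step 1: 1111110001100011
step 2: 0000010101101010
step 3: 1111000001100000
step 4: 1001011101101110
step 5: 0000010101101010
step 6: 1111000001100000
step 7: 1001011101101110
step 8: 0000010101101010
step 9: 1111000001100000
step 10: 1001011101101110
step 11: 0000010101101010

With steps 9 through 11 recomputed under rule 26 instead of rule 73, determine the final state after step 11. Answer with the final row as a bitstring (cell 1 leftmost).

(re-executing steps 9..11 under rule 26; state before step 9: 0000010101101010)
step 9: 0000100001000001
step 10: 1001010010100010
step 11: 0110001100010100

0110001100010100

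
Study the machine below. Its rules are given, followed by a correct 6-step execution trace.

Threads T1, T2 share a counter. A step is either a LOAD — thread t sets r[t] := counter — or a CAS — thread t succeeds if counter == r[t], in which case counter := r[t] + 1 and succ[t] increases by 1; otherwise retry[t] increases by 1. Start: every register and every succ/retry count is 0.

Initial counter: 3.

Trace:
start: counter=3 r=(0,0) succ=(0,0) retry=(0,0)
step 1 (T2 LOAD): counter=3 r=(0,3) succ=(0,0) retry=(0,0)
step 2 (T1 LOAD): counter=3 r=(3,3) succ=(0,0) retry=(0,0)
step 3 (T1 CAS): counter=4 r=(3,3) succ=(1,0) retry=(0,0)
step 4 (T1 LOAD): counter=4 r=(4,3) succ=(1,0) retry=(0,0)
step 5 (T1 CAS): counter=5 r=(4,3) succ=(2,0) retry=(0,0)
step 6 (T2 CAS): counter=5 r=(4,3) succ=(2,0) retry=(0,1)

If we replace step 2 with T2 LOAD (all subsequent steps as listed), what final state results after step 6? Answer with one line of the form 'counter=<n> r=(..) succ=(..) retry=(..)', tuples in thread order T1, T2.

counter=4 r=(3,3) succ=(1,0) retry=(1,1)

(re-executing from step 2 with the substitution; state before step 2: counter=3 r=(0,3) succ=(0,0) retry=(0,0))
step 2 (T2 LOAD): counter=3 r=(0,3) succ=(0,0) retry=(0,0)
step 3 (T1 CAS): counter=3 r=(0,3) succ=(0,0) retry=(1,0)
step 4 (T1 LOAD): counter=3 r=(3,3) succ=(0,0) retry=(1,0)
step 5 (T1 CAS): counter=4 r=(3,3) succ=(1,0) retry=(1,0)
step 6 (T2 CAS): counter=4 r=(3,3) succ=(1,0) retry=(1,1)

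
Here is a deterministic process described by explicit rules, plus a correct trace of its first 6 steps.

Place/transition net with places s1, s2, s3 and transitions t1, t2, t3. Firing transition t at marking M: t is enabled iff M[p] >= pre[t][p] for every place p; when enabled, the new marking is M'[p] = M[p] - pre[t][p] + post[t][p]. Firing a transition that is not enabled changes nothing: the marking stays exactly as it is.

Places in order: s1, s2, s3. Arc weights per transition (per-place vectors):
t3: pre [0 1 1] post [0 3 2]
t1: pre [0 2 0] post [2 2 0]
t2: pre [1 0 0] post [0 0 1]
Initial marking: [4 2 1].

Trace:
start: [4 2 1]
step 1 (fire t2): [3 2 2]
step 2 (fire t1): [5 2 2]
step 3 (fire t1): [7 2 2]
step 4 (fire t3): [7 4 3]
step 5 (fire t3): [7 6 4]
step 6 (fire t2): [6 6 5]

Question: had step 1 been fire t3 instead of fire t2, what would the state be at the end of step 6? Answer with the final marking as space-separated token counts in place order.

7 8 5

(re-executing from step 1 with the substitution; state before step 1: [4 2 1])
step 1 (fire t3): [4 4 2]
step 2 (fire t1): [6 4 2]
step 3 (fire t1): [8 4 2]
step 4 (fire t3): [8 6 3]
step 5 (fire t3): [8 8 4]
step 6 (fire t2): [7 8 5]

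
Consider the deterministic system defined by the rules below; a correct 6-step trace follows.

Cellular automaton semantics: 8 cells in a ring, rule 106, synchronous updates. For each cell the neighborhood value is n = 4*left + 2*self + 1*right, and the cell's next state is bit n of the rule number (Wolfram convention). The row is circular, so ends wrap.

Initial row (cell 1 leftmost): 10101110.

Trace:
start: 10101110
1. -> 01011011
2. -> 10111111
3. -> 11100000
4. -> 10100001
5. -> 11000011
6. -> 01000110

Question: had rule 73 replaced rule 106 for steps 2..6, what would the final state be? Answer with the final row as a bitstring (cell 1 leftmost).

00011011

(re-executing steps 2..6 under rule 73; state before step 2: 01011011)
2. -> 00011011
3. -> 01011011
4. -> 00011011
5. -> 01011011
6. -> 00011011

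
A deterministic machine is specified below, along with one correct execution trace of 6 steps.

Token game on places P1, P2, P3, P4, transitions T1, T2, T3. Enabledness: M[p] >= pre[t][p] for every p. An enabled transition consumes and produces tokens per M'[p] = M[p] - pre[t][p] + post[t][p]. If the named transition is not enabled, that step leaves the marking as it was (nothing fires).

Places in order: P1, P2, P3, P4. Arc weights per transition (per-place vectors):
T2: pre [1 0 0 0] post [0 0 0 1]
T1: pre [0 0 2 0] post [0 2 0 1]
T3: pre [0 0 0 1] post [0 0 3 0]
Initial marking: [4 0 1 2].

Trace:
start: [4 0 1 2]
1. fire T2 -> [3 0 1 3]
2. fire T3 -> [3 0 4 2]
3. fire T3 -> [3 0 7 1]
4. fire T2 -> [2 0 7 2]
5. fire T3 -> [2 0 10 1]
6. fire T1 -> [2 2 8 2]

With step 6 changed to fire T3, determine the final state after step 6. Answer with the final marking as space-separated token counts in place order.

(re-executing from step 6 with the substitution; state before step 6: [2 0 10 1])
6. fire T3 -> [2 0 13 0]

2 0 13 0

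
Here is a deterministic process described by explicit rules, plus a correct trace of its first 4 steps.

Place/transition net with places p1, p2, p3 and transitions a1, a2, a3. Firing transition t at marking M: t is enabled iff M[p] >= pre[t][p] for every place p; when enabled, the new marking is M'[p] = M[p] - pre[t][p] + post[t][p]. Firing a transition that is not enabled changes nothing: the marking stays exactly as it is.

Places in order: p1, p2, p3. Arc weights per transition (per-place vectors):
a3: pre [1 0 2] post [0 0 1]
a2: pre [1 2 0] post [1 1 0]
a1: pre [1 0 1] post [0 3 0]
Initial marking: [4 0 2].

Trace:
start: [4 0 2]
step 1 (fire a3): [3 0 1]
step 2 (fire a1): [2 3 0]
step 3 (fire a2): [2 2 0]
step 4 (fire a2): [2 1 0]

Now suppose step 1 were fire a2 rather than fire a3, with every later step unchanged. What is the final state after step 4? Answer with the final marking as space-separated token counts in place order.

3 1 1

(re-executing from step 1 with the substitution; state before step 1: [4 0 2])
step 1 (fire a2): [4 0 2]
step 2 (fire a1): [3 3 1]
step 3 (fire a2): [3 2 1]
step 4 (fire a2): [3 1 1]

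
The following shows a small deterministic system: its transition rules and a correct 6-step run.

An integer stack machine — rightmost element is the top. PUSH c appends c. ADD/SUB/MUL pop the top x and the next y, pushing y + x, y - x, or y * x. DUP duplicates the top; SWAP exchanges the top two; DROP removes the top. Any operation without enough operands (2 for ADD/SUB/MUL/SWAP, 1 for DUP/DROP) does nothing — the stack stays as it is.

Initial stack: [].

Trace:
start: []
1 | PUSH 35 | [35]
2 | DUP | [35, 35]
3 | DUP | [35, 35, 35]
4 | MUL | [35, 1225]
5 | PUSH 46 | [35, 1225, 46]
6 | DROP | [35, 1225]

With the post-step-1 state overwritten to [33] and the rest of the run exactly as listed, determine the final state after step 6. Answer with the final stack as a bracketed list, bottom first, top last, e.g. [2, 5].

[33, 1089]

state after step 1 := [33]
2 | DUP | [33, 33]
3 | DUP | [33, 33, 33]
4 | MUL | [33, 1089]
5 | PUSH 46 | [33, 1089, 46]
6 | DROP | [33, 1089]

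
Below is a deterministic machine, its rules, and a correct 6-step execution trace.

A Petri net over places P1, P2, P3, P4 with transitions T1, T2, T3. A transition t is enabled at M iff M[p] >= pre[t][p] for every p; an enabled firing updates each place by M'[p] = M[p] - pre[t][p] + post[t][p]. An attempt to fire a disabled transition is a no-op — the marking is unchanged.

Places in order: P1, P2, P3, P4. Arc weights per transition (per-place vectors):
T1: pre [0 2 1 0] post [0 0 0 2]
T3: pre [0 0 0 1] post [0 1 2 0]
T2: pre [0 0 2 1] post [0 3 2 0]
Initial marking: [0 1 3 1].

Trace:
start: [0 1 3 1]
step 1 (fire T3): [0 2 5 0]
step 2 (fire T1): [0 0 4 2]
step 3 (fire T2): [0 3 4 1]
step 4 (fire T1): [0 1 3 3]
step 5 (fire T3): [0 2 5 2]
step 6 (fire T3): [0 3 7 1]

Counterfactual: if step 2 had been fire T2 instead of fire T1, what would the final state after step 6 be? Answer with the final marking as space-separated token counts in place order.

0 2 8 0

(re-executing from step 2 with the substitution; state before step 2: [0 2 5 0])
step 2 (fire T2): [0 2 5 0]
step 3 (fire T2): [0 2 5 0]
step 4 (fire T1): [0 0 4 2]
step 5 (fire T3): [0 1 6 1]
step 6 (fire T3): [0 2 8 0]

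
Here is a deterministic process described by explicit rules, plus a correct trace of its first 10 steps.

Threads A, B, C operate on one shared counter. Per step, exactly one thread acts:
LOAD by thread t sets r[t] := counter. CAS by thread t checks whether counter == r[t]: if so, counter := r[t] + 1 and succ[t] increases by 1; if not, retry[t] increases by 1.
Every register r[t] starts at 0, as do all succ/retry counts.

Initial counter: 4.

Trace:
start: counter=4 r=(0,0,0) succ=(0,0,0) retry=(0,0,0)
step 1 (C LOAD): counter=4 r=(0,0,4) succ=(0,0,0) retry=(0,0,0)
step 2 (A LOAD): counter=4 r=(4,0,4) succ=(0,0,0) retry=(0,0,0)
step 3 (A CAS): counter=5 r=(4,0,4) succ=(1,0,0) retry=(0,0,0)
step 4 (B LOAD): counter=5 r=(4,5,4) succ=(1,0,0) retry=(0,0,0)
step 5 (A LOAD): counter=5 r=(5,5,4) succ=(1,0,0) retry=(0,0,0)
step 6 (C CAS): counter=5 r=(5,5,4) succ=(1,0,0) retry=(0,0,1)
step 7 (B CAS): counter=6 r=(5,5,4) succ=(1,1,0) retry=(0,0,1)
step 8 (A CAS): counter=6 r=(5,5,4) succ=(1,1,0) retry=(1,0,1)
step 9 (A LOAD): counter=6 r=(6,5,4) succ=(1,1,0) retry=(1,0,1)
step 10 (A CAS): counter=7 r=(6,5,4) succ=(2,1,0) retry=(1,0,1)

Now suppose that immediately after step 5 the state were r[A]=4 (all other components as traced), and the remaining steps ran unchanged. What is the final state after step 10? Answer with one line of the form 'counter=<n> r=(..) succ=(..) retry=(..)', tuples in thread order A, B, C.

counter=7 r=(6,5,4) succ=(2,1,0) retry=(1,0,1)

state after step 5 := counter=5 r=(4,5,4) succ=(1,0,0) retry=(0,0,0)
step 6 (C CAS): counter=5 r=(4,5,4) succ=(1,0,0) retry=(0,0,1)
step 7 (B CAS): counter=6 r=(4,5,4) succ=(1,1,0) retry=(0,0,1)
step 8 (A CAS): counter=6 r=(4,5,4) succ=(1,1,0) retry=(1,0,1)
step 9 (A LOAD): counter=6 r=(6,5,4) succ=(1,1,0) retry=(1,0,1)
step 10 (A CAS): counter=7 r=(6,5,4) succ=(2,1,0) retry=(1,0,1)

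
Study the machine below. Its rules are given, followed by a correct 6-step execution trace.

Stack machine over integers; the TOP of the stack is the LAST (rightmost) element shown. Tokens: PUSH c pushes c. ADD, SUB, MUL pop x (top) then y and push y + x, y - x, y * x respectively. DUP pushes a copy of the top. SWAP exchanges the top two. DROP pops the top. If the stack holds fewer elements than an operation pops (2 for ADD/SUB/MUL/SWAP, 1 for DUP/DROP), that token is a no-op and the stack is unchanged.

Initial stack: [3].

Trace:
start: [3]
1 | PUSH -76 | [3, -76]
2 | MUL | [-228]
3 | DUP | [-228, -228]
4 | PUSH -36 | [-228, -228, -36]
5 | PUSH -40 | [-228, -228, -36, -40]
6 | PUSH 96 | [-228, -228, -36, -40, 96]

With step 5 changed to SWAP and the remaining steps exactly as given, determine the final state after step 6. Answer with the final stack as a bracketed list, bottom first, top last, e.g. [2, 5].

[-228, -36, -228, 96]

(re-executing from step 5 with the substitution; state before step 5: [-228, -228, -36])
5 | SWAP | [-228, -36, -228]
6 | PUSH 96 | [-228, -36, -228, 96]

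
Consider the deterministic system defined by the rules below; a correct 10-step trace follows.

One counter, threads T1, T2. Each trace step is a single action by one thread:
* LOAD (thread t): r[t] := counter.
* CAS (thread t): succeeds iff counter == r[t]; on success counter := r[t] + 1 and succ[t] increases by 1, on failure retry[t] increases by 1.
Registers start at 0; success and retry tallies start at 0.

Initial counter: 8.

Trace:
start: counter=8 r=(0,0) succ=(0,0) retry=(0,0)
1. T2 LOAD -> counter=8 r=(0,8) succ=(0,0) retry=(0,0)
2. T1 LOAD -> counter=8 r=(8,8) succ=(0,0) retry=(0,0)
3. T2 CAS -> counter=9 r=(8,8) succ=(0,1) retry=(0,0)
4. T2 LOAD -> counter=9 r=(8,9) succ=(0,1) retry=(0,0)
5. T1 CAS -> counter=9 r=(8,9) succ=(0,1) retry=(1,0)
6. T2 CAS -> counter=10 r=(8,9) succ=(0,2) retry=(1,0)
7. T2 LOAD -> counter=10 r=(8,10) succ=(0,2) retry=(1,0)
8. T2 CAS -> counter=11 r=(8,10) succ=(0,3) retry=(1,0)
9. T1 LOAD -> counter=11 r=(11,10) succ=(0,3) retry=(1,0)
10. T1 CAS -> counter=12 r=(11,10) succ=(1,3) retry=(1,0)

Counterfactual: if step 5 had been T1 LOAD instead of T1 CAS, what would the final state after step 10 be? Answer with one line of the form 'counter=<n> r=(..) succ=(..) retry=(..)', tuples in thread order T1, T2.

(re-executing from step 5 with the substitution; state before step 5: counter=9 r=(8,9) succ=(0,1) retry=(0,0))
5. T1 LOAD -> counter=9 r=(9,9) succ=(0,1) retry=(0,0)
6. T2 CAS -> counter=10 r=(9,9) succ=(0,2) retry=(0,0)
7. T2 LOAD -> counter=10 r=(9,10) succ=(0,2) retry=(0,0)
8. T2 CAS -> counter=11 r=(9,10) succ=(0,3) retry=(0,0)
9. T1 LOAD -> counter=11 r=(11,10) succ=(0,3) retry=(0,0)
10. T1 CAS -> counter=12 r=(11,10) succ=(1,3) retry=(0,0)

counter=12 r=(11,10) succ=(1,3) retry=(0,0)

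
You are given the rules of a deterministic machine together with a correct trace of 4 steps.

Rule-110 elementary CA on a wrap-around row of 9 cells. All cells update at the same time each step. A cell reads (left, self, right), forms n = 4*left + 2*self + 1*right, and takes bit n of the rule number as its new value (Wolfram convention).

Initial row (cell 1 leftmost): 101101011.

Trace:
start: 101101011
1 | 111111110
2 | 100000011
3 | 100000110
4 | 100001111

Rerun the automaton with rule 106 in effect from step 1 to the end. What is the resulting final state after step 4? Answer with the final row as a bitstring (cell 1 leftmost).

001110001

(re-executing steps 1..4 under rule 106; state before step 1: 101101011)
1 | 111110110
2 | 100011111
3 | 100110000
4 | 001110001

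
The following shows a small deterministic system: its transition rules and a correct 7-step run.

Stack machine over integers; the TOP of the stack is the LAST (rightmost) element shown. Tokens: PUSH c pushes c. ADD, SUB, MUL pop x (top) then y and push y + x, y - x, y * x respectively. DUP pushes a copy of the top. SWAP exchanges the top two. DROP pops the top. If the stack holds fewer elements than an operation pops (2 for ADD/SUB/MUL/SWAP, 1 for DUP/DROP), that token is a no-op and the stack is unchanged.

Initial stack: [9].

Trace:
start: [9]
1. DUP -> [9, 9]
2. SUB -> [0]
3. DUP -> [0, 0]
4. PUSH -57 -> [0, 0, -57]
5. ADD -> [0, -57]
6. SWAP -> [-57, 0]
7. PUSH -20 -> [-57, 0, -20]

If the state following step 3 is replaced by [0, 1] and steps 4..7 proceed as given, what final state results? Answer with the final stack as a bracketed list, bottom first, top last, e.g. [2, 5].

state after step 3 := [0, 1]
4. PUSH -57 -> [0, 1, -57]
5. ADD -> [0, -56]
6. SWAP -> [-56, 0]
7. PUSH -20 -> [-56, 0, -20]

[-56, 0, -20]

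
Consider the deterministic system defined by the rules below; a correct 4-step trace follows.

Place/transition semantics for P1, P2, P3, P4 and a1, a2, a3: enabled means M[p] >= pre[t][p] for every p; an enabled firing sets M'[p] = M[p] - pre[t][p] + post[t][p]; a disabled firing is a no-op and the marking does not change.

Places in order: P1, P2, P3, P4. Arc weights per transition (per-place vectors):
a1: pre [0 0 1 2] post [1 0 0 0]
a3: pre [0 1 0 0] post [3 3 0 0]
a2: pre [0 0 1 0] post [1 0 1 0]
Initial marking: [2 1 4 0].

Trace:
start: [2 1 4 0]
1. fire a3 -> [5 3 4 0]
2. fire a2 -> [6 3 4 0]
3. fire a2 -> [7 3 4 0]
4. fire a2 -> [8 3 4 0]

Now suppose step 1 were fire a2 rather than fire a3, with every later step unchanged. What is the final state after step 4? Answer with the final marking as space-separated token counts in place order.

(re-executing from step 1 with the substitution; state before step 1: [2 1 4 0])
1. fire a2 -> [3 1 4 0]
2. fire a2 -> [4 1 4 0]
3. fire a2 -> [5 1 4 0]
4. fire a2 -> [6 1 4 0]

6 1 4 0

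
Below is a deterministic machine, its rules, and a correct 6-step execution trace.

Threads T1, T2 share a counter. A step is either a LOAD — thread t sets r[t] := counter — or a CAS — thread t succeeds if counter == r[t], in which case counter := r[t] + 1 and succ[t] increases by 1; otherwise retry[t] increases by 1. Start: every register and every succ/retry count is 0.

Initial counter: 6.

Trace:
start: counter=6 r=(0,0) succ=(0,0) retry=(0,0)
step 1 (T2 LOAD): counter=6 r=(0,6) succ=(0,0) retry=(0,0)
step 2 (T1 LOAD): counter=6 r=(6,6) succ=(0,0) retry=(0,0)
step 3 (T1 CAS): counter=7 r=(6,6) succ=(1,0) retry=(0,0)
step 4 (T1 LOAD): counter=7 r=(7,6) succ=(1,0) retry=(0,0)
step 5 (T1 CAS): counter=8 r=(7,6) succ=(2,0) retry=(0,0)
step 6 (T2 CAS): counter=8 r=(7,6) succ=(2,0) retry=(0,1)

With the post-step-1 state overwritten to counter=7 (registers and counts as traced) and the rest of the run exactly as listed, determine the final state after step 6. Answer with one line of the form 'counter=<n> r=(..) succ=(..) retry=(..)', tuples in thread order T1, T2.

counter=9 r=(8,6) succ=(2,0) retry=(0,1)

state after step 1 := counter=7 r=(0,6) succ=(0,0) retry=(0,0)
step 2 (T1 LOAD): counter=7 r=(7,6) succ=(0,0) retry=(0,0)
step 3 (T1 CAS): counter=8 r=(7,6) succ=(1,0) retry=(0,0)
step 4 (T1 LOAD): counter=8 r=(8,6) succ=(1,0) retry=(0,0)
step 5 (T1 CAS): counter=9 r=(8,6) succ=(2,0) retry=(0,0)
step 6 (T2 CAS): counter=9 r=(8,6) succ=(2,0) retry=(0,1)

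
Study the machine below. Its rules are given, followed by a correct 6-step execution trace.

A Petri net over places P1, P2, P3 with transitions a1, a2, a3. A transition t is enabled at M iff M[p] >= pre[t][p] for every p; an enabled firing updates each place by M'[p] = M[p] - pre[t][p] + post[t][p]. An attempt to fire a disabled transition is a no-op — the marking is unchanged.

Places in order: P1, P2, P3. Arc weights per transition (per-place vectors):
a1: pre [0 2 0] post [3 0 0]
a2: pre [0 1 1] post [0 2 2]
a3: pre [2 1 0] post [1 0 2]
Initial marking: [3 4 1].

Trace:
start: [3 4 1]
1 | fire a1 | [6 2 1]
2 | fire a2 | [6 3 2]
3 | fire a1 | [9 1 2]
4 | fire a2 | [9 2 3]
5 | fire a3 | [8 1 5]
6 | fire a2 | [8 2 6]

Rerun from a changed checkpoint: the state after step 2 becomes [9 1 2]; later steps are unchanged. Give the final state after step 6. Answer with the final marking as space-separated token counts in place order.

state after step 2 := [9 1 2]
3 | fire a1 | [9 1 2]
4 | fire a2 | [9 2 3]
5 | fire a3 | [8 1 5]
6 | fire a2 | [8 2 6]

8 2 6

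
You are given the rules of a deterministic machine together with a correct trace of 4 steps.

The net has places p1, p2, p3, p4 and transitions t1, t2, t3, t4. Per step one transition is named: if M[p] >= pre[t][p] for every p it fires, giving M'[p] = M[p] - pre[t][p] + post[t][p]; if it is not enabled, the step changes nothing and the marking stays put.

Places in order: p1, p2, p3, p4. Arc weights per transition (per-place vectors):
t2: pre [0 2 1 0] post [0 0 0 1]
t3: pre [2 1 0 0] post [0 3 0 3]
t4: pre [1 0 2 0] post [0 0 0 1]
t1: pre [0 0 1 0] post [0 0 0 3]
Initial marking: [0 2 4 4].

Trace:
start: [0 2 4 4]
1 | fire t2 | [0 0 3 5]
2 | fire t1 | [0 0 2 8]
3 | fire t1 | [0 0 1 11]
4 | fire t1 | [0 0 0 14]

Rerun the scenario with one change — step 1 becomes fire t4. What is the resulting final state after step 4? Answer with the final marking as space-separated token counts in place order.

(re-executing from step 1 with the substitution; state before step 1: [0 2 4 4])
1 | fire t4 | [0 2 4 4]
2 | fire t1 | [0 2 3 7]
3 | fire t1 | [0 2 2 10]
4 | fire t1 | [0 2 1 13]

0 2 1 13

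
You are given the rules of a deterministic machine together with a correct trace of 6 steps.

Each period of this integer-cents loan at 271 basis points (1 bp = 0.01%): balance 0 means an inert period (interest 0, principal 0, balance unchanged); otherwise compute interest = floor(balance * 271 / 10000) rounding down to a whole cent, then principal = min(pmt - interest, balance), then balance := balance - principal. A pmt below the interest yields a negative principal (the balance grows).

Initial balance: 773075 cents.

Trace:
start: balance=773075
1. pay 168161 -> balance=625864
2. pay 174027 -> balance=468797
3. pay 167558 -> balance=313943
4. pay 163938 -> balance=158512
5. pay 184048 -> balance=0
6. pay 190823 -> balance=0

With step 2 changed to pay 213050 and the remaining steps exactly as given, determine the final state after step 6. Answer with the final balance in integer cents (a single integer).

0

(re-executing from step 2 with the substitution; state before step 2: balance=625864)
2. pay 213050 -> balance=429774
3. pay 167558 -> balance=273862
4. pay 163938 -> balance=117345
5. pay 184048 -> balance=0
6. pay 190823 -> balance=0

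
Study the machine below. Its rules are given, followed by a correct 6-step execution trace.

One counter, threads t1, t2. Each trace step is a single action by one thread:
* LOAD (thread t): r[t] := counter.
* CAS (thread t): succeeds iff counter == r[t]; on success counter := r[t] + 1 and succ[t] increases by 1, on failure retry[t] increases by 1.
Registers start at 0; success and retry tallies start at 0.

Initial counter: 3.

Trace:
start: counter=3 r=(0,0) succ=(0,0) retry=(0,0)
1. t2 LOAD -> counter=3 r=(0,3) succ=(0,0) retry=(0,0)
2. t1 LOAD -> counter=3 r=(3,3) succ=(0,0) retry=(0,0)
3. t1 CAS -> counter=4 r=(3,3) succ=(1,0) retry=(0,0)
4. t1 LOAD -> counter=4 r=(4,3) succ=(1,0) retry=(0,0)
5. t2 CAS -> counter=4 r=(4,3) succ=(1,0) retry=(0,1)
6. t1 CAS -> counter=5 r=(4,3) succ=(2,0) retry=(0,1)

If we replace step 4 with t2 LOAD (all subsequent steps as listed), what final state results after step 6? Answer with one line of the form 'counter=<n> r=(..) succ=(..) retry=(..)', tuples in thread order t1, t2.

(re-executing from step 4 with the substitution; state before step 4: counter=4 r=(3,3) succ=(1,0) retry=(0,0))
4. t2 LOAD -> counter=4 r=(3,4) succ=(1,0) retry=(0,0)
5. t2 CAS -> counter=5 r=(3,4) succ=(1,1) retry=(0,0)
6. t1 CAS -> counter=5 r=(3,4) succ=(1,1) retry=(1,0)

counter=5 r=(3,4) succ=(1,1) retry=(1,0)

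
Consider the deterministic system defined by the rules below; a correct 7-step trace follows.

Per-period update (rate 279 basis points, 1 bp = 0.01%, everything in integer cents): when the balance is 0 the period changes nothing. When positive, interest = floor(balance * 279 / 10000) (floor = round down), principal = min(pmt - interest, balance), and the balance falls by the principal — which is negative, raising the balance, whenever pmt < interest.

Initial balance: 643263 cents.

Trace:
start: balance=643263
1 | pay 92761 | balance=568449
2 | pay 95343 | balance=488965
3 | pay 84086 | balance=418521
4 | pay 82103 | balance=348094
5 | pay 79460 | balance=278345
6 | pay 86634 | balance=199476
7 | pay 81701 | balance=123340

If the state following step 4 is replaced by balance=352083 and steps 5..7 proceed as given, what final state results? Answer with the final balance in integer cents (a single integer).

127674

state after step 4 := balance=352083
5 | pay 79460 | balance=282446
6 | pay 86634 | balance=203692
7 | pay 81701 | balance=127674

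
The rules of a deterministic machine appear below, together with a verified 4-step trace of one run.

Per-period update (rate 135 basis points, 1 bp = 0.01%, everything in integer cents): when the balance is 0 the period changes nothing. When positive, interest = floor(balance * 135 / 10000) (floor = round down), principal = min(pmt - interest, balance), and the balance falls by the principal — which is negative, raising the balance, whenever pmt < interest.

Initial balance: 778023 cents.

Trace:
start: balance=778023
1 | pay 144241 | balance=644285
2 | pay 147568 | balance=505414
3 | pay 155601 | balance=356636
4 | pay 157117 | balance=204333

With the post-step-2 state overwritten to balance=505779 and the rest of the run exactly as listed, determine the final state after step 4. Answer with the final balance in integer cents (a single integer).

204708

state after step 2 := balance=505779
3 | pay 155601 | balance=357006
4 | pay 157117 | balance=204708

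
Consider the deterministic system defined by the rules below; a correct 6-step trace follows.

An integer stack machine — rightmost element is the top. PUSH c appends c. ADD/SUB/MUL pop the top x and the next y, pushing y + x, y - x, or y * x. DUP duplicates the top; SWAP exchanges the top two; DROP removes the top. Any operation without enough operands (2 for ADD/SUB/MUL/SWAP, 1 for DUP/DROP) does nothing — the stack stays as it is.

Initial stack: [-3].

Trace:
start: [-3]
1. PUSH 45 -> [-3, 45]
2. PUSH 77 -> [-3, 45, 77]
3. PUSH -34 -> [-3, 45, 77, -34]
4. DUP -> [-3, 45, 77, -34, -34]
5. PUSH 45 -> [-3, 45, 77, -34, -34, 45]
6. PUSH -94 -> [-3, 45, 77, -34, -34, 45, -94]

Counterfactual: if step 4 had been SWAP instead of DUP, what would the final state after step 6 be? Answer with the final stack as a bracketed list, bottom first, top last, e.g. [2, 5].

(re-executing from step 4 with the substitution; state before step 4: [-3, 45, 77, -34])
4. SWAP -> [-3, 45, -34, 77]
5. PUSH 45 -> [-3, 45, -34, 77, 45]
6. PUSH -94 -> [-3, 45, -34, 77, 45, -94]

[-3, 45, -34, 77, 45, -94]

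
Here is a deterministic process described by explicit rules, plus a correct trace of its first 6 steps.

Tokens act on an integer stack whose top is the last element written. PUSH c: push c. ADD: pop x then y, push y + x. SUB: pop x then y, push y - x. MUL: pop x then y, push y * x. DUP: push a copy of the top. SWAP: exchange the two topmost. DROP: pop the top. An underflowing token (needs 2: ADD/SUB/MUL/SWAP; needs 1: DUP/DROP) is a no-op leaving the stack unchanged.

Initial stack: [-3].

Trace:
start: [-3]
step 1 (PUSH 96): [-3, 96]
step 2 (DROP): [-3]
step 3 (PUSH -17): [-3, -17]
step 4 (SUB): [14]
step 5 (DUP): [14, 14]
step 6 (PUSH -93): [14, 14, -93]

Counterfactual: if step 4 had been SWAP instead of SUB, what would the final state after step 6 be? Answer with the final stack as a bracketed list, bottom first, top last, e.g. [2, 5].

[-17, -3, -3, -93]

(re-executing from step 4 with the substitution; state before step 4: [-3, -17])
step 4 (SWAP): [-17, -3]
step 5 (DUP): [-17, -3, -3]
step 6 (PUSH -93): [-17, -3, -3, -93]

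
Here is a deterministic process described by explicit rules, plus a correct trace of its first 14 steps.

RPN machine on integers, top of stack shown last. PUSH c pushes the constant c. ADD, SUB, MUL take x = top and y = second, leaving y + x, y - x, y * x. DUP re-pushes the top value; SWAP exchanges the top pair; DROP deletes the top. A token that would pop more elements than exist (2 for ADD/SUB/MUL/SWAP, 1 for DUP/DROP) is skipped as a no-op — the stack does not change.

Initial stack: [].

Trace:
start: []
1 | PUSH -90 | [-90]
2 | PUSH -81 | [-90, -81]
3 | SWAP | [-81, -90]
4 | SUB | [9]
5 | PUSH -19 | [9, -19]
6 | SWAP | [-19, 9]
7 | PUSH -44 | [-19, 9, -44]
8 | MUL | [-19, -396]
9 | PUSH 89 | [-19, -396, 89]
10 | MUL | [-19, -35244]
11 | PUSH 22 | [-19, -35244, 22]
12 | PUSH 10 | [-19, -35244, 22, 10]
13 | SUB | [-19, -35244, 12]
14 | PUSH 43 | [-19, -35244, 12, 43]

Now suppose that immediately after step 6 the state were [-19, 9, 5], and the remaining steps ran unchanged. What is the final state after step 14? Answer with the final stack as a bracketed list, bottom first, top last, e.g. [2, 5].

state after step 6 := [-19, 9, 5]
7 | PUSH -44 | [-19, 9, 5, -44]
8 | MUL | [-19, 9, -220]
9 | PUSH 89 | [-19, 9, -220, 89]
10 | MUL | [-19, 9, -19580]
11 | PUSH 22 | [-19, 9, -19580, 22]
12 | PUSH 10 | [-19, 9, -19580, 22, 10]
13 | SUB | [-19, 9, -19580, 12]
14 | PUSH 43 | [-19, 9, -19580, 12, 43]

[-19, 9, -19580, 12, 43]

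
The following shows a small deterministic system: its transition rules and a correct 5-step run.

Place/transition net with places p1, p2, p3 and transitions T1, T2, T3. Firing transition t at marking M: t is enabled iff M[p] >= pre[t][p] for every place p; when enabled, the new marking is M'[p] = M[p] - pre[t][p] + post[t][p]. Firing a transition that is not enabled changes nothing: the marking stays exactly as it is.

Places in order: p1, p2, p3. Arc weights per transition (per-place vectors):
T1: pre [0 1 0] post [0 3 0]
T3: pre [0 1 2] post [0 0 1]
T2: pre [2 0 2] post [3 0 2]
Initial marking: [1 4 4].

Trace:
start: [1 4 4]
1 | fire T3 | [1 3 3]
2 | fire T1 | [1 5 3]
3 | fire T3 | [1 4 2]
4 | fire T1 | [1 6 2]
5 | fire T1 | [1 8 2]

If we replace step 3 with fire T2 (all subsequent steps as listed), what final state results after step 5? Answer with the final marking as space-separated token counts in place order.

(re-executing from step 3 with the substitution; state before step 3: [1 5 3])
3 | fire T2 | [1 5 3]
4 | fire T1 | [1 7 3]
5 | fire T1 | [1 9 3]

1 9 3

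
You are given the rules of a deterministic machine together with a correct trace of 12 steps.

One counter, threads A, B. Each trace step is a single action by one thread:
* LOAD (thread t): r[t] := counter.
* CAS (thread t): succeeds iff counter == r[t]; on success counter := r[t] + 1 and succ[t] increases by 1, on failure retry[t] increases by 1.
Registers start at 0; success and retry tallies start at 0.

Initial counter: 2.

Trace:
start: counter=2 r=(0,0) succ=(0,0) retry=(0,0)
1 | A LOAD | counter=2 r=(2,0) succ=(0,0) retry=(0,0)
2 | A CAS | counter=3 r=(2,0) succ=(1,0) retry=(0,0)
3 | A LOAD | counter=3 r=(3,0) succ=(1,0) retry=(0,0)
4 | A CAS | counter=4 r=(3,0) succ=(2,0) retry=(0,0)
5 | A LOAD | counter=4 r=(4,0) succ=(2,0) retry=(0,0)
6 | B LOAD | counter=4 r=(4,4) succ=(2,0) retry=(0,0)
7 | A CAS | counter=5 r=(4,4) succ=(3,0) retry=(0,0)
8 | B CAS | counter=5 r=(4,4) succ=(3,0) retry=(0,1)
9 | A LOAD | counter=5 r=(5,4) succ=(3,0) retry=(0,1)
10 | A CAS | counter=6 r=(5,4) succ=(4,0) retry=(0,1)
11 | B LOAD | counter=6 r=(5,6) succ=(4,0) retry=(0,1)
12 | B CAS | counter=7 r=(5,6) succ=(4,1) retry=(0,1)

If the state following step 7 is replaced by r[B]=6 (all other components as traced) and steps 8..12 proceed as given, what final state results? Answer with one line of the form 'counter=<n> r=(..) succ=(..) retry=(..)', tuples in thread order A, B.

counter=7 r=(5,6) succ=(4,1) retry=(0,1)

state after step 7 := counter=5 r=(4,6) succ=(3,0) retry=(0,0)
8 | B CAS | counter=5 r=(4,6) succ=(3,0) retry=(0,1)
9 | A LOAD | counter=5 r=(5,6) succ=(3,0) retry=(0,1)
10 | A CAS | counter=6 r=(5,6) succ=(4,0) retry=(0,1)
11 | B LOAD | counter=6 r=(5,6) succ=(4,0) retry=(0,1)
12 | B CAS | counter=7 r=(5,6) succ=(4,1) retry=(0,1)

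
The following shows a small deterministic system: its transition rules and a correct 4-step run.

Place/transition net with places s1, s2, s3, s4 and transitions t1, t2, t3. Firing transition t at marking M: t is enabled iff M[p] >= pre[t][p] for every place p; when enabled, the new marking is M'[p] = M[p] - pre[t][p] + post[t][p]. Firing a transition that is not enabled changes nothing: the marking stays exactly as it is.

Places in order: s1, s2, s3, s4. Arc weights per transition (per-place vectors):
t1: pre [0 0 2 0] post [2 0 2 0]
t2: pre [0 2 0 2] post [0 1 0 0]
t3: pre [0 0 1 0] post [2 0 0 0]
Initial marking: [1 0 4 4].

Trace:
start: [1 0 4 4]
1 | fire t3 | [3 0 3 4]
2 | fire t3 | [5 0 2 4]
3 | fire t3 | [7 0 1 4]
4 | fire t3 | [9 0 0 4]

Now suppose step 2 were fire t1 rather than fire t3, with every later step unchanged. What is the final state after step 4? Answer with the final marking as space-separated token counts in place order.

(re-executing from step 2 with the substitution; state before step 2: [3 0 3 4])
2 | fire t1 | [5 0 3 4]
3 | fire t3 | [7 0 2 4]
4 | fire t3 | [9 0 1 4]

9 0 1 4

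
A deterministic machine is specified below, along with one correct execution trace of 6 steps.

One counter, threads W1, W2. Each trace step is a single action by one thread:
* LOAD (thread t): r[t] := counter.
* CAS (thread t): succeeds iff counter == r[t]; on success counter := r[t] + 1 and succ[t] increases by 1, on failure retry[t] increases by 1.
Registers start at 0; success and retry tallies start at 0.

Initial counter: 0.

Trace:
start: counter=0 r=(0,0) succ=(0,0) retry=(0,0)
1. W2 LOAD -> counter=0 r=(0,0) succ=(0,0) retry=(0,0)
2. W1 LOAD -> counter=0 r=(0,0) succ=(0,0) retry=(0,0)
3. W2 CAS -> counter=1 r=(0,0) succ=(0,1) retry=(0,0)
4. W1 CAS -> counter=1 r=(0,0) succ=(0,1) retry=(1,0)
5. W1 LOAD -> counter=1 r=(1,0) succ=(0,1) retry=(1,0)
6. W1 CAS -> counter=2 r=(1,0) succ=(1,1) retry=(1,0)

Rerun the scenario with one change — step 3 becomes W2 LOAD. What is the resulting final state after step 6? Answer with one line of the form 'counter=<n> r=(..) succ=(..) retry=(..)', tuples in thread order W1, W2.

(re-executing from step 3 with the substitution; state before step 3: counter=0 r=(0,0) succ=(0,0) retry=(0,0))
3. W2 LOAD -> counter=0 r=(0,0) succ=(0,0) retry=(0,0)
4. W1 CAS -> counter=1 r=(0,0) succ=(1,0) retry=(0,0)
5. W1 LOAD -> counter=1 r=(1,0) succ=(1,0) retry=(0,0)
6. W1 CAS -> counter=2 r=(1,0) succ=(2,0) retry=(0,0)

counter=2 r=(1,0) succ=(2,0) retry=(0,0)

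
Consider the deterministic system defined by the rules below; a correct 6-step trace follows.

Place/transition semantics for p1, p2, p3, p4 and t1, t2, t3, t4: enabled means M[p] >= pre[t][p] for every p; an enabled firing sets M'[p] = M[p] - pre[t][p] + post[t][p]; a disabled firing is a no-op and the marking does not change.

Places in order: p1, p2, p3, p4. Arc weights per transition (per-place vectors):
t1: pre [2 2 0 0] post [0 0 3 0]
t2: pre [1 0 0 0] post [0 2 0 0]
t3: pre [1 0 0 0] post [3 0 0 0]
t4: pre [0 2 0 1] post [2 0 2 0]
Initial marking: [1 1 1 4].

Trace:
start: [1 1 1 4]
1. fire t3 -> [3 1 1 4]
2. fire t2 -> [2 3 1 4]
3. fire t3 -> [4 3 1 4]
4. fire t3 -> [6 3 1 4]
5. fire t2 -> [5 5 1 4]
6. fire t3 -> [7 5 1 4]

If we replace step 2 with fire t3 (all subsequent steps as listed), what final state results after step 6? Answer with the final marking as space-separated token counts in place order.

(re-executing from step 2 with the substitution; state before step 2: [3 1 1 4])
2. fire t3 -> [5 1 1 4]
3. fire t3 -> [7 1 1 4]
4. fire t3 -> [9 1 1 4]
5. fire t2 -> [8 3 1 4]
6. fire t3 -> [10 3 1 4]

10 3 1 4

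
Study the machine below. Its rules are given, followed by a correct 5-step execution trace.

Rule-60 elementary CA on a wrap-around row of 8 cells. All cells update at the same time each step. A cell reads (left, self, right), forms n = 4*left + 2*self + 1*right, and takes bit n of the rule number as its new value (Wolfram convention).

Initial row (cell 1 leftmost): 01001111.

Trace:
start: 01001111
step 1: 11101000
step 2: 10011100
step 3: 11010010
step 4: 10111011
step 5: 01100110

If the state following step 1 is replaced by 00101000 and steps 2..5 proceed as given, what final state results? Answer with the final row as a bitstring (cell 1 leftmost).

10101010

state after step 1 := 00101000
step 2: 00111100
step 3: 00100010
step 4: 00110011
step 5: 10101010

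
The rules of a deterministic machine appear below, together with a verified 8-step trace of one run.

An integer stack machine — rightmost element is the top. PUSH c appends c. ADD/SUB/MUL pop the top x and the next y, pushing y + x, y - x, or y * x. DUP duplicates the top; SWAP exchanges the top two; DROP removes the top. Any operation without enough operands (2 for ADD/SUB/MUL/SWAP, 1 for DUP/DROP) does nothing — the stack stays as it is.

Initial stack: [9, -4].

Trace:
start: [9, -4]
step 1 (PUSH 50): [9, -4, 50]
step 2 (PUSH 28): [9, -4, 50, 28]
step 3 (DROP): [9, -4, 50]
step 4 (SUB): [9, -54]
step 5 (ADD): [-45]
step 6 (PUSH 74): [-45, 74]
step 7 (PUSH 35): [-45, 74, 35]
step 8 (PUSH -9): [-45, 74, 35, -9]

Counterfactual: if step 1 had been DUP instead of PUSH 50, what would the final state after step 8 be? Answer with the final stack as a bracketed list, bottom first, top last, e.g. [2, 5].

(re-executing from step 1 with the substitution; state before step 1: [9, -4])
step 1 (DUP): [9, -4, -4]
step 2 (PUSH 28): [9, -4, -4, 28]
step 3 (DROP): [9, -4, -4]
step 4 (SUB): [9, 0]
step 5 (ADD): [9]
step 6 (PUSH 74): [9, 74]
step 7 (PUSH 35): [9, 74, 35]
step 8 (PUSH -9): [9, 74, 35, -9]

[9, 74, 35, -9]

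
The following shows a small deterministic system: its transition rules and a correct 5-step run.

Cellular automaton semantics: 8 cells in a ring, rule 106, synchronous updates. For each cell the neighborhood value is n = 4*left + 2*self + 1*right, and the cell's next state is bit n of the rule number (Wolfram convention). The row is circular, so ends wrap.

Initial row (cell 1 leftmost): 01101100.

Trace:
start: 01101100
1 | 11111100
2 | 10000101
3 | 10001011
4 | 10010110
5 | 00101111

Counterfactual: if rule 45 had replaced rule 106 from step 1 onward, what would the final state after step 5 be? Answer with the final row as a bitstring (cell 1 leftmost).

11001100

(re-executing steps 1..5 under rule 45; state before step 1: 01101100)
1 | 01011001
2 | 11110001
3 | 00000101
4 | 01110111
5 | 11001100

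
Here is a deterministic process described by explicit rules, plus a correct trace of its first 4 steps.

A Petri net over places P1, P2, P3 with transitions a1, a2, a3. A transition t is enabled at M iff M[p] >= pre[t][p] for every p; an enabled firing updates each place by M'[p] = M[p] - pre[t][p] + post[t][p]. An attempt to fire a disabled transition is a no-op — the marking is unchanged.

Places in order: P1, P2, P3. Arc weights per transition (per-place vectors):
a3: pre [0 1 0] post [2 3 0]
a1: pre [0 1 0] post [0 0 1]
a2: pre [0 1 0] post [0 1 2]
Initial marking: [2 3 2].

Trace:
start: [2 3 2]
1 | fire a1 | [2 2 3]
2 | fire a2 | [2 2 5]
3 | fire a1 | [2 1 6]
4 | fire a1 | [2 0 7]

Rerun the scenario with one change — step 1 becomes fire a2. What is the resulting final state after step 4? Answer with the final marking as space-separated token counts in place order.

2 1 8

(re-executing from step 1 with the substitution; state before step 1: [2 3 2])
1 | fire a2 | [2 3 4]
2 | fire a2 | [2 3 6]
3 | fire a1 | [2 2 7]
4 | fire a1 | [2 1 8]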